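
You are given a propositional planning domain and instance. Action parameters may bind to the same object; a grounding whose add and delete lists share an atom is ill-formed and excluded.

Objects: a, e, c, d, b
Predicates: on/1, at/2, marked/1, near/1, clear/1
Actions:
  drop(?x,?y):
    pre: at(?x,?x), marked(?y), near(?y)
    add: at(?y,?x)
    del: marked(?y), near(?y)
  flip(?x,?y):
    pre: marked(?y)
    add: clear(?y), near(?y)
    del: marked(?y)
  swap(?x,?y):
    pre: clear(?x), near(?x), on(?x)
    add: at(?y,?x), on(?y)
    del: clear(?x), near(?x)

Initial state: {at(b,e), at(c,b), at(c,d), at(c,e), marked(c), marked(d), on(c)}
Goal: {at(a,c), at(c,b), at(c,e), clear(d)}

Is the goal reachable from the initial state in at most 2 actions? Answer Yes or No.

1. flip(a,c)  →  {at(b,e), at(c,b), at(c,d), at(c,e), clear(c), marked(d), near(c), on(c)}
2. flip(a,d)  →  {at(b,e), at(c,b), at(c,d), at(c,e), clear(c), clear(d), near(c), near(d), on(c)}
3. swap(c,a)  →  {at(a,c), at(b,e), at(c,b), at(c,d), at(c,e), clear(d), near(d), on(a), on(c)}
optimal plan length = 3; 3 > 2

No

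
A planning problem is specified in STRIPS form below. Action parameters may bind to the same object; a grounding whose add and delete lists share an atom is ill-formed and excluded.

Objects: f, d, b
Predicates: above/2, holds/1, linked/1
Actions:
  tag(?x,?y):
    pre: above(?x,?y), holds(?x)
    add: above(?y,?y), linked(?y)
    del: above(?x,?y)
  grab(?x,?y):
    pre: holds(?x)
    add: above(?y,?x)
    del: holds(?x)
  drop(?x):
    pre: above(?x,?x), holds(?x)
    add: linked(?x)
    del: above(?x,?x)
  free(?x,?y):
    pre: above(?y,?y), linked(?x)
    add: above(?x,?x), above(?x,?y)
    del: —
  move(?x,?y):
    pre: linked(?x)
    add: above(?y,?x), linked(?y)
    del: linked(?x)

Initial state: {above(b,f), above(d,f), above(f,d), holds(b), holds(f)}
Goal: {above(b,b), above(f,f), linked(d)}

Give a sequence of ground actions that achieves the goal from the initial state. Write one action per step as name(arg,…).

1. tag(f,d)  →  {above(b,f), above(d,d), above(d,f), holds(b), holds(f), linked(d)}
2. tag(b,f)  →  {above(d,d), above(d,f), above(f,f), holds(b), holds(f), linked(d), linked(f)}
3. grab(b,b)  →  {above(b,b), above(d,d), above(d,f), above(f,f), holds(f), linked(d), linked(f)}

tag(f,d); tag(b,f); grab(b,b)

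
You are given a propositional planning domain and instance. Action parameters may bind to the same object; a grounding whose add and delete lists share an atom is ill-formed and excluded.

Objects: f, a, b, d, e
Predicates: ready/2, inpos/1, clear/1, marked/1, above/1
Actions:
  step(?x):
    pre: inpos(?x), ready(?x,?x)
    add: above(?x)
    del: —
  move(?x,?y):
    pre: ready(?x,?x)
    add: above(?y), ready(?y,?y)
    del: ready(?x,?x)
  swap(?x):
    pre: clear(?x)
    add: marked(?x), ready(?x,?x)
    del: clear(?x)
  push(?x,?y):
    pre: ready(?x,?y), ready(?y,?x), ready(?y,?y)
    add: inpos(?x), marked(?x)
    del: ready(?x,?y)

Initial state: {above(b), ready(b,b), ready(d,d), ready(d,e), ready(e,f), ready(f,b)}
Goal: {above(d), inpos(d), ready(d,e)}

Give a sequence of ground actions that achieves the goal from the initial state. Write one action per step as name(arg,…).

move(b,d); push(d,d)

1. move(b,d)  →  {above(b), above(d), ready(d,d), ready(d,e), ready(e,f), ready(f,b)}
2. push(d,d)  →  {above(b), above(d), inpos(d), marked(d), ready(d,e), ready(e,f), ready(f,b)}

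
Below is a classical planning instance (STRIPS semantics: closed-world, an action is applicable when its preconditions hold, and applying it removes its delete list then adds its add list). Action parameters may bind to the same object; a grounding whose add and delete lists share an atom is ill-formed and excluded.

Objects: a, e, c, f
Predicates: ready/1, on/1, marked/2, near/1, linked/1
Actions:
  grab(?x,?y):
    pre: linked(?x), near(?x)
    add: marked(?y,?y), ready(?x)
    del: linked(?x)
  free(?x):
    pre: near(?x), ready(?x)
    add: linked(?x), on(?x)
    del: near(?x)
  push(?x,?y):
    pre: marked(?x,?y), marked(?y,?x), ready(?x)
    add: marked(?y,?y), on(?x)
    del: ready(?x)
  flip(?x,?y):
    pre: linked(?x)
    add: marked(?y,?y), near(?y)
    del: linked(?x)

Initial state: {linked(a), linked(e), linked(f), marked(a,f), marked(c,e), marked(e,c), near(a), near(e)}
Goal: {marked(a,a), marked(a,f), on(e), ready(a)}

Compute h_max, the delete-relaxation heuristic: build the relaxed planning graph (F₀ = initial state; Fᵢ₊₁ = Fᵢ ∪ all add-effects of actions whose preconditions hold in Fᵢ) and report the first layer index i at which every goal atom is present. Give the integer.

F0 = init (8 atoms)
F1 = F0 ∪ {marked(a,a), marked(c,c), marked(e,e), marked(f,f), near(c), near(f), ready(a), ready(e)}  (16 atoms)
F2 = F1 ∪ {on(a), on(e), ready(f)}  (19 atoms)
goal ⊆ F2  ⇒  h_max = 2

2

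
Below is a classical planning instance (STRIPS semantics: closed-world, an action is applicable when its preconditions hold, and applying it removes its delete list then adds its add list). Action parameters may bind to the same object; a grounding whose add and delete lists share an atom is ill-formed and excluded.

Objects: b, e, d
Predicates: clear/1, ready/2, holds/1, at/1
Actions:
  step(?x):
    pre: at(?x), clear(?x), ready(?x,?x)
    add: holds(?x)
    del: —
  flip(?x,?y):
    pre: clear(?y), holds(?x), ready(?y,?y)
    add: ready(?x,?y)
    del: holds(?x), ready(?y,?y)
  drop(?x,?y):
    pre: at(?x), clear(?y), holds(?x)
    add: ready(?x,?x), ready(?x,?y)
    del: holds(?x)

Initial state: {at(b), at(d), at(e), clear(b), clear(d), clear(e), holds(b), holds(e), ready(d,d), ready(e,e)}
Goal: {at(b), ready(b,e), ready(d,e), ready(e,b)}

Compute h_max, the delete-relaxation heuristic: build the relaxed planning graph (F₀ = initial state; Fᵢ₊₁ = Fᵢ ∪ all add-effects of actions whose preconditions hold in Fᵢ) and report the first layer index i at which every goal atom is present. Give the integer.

2

F0 = init (10 atoms)
F1 = F0 ∪ {holds(d), ready(b,b), ready(b,d), ready(b,e), ready(e,b), ready(e,d)}  (16 atoms)
F2 = F1 ∪ {ready(d,b), ready(d,e)}  (18 atoms)
goal ⊆ F2  ⇒  h_max = 2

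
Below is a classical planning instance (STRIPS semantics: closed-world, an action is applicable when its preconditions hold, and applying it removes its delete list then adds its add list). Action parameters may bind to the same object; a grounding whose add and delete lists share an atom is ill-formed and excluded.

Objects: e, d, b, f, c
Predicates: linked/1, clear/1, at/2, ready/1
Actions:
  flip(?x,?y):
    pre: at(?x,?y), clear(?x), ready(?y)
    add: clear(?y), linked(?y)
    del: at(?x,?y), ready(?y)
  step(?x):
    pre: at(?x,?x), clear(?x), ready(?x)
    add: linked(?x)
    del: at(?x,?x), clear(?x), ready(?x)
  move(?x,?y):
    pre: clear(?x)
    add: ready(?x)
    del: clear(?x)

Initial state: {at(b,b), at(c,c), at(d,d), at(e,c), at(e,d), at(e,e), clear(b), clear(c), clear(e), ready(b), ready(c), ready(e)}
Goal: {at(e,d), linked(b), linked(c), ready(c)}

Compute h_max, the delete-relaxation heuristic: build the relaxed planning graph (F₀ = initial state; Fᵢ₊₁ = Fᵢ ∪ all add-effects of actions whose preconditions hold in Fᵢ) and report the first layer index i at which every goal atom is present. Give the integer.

1

F0 = init (12 atoms)
F1 = F0 ∪ {linked(b), linked(c), linked(e)}  (15 atoms)
goal ⊆ F1  ⇒  h_max = 1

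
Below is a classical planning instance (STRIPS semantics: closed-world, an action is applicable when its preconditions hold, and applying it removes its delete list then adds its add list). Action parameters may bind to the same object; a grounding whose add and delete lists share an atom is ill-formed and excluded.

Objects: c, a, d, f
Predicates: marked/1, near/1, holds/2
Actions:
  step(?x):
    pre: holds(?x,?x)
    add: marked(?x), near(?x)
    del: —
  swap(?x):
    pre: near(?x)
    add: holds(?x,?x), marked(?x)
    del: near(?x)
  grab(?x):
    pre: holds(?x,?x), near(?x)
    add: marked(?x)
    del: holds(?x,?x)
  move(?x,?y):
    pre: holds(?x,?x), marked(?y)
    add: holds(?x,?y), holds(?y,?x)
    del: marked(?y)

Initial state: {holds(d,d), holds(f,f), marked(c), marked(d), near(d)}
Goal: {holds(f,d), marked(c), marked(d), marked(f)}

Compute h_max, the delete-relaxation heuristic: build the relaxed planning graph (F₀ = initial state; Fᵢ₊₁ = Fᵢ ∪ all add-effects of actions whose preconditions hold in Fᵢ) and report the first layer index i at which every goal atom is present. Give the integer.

1

F0 = init (5 atoms)
F1 = F0 ∪ {holds(c,d), holds(c,f), holds(d,c), holds(d,f), holds(f,c), holds(f,d), marked(f), near(f)}  (13 atoms)
goal ⊆ F1  ⇒  h_max = 1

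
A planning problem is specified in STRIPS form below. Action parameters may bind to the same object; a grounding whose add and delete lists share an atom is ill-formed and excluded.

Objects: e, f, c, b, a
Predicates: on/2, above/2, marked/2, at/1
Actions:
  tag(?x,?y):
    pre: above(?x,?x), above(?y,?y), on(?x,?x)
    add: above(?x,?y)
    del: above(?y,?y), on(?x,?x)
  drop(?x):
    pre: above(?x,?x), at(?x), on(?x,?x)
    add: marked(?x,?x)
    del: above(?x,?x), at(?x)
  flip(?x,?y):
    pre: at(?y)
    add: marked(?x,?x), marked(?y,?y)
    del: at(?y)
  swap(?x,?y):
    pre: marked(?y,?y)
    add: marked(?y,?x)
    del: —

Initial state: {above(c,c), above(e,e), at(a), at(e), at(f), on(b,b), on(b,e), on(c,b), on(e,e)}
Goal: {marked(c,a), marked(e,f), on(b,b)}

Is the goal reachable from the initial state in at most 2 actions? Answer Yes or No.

No

1. flip(c,e)  →  {above(c,c), above(e,e), at(a), at(f), marked(c,c), marked(e,e), on(b,b), on(b,e), on(c,b), on(e,e)}
2. swap(f,e)  →  {above(c,c), above(e,e), at(a), at(f), marked(c,c), marked(e,e), marked(e,f), on(b,b), on(b,e), on(c,b), on(e,e)}
3. swap(a,c)  →  {above(c,c), above(e,e), at(a), at(f), marked(c,a), marked(c,c), marked(e,e), marked(e,f), on(b,b), on(b,e), on(c,b), on(e,e)}
optimal plan length = 3; 3 > 2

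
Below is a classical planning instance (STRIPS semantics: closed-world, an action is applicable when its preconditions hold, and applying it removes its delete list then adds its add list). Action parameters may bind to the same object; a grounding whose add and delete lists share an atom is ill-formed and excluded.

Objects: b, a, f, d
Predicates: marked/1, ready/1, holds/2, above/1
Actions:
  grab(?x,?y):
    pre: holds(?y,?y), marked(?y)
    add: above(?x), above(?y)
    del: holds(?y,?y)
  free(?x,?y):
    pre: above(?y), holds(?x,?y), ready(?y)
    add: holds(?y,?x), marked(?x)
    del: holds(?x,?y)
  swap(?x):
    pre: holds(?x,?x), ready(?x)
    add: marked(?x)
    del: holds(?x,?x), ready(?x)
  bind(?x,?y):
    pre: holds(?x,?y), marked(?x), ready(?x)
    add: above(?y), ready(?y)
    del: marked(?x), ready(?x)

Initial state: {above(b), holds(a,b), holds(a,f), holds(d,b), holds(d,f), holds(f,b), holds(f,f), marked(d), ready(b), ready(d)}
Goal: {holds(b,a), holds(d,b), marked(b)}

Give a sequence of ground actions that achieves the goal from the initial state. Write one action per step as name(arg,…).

free(a,b); free(f,b); bind(d,f); free(b,f)

1. free(a,b)  →  {above(b), holds(a,f), holds(b,a), holds(d,b), holds(d,f), holds(f,b), holds(f,f), marked(a), marked(d), ready(b), ready(d)}
2. free(f,b)  →  {above(b), holds(a,f), holds(b,a), holds(b,f), holds(d,b), holds(d,f), holds(f,f), marked(a), marked(d), marked(f), ready(b), ready(d)}
3. bind(d,f)  →  {above(b), above(f), holds(a,f), holds(b,a), holds(b,f), holds(d,b), holds(d,f), holds(f,f), marked(a), marked(f), ready(b), ready(f)}
4. free(b,f)  →  {above(b), above(f), holds(a,f), holds(b,a), holds(d,b), holds(d,f), holds(f,b), holds(f,f), marked(a), marked(b), marked(f), ready(b), ready(f)}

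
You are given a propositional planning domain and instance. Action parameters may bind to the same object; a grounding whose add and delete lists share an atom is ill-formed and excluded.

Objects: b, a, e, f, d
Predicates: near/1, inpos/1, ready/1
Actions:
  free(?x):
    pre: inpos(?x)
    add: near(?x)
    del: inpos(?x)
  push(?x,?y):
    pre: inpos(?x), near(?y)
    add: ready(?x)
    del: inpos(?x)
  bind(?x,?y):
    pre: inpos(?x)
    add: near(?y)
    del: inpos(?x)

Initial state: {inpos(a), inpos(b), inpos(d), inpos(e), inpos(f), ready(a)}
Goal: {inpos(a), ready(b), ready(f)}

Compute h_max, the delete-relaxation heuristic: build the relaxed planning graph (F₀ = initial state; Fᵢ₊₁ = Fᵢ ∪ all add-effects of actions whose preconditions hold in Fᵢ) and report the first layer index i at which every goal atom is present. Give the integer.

2

F0 = init (6 atoms)
F1 = F0 ∪ {near(a), near(b), near(d), near(e), near(f)}  (11 atoms)
F2 = F1 ∪ {ready(b), ready(d), ready(e), ready(f)}  (15 atoms)
goal ⊆ F2  ⇒  h_max = 2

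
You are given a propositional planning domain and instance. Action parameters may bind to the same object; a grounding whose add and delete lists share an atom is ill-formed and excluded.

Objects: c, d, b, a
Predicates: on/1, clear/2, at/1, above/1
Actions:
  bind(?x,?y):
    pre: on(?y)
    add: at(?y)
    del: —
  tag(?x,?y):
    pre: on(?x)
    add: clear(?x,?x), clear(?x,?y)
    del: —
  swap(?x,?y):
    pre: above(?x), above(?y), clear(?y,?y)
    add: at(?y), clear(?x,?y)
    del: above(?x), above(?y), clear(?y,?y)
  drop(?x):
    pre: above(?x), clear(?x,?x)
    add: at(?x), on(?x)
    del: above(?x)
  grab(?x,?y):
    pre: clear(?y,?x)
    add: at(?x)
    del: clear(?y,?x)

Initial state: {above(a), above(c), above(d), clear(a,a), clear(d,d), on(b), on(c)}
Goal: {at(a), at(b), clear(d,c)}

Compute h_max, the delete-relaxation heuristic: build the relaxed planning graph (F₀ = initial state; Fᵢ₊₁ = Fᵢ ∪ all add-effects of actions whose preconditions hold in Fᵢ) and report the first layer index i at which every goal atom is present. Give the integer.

F0 = init (7 atoms)
F1 = F0 ∪ {at(a), at(b), at(c), at(d), clear(a,d), clear(b,a), clear(b,b), clear(b,c), clear(b,d), clear(c,a), clear(c,b), clear(c,c), clear(c,d), clear(d,a), on(a), on(d)}  (23 atoms)
F2 = F1 ∪ {clear(a,b), clear(a,c), clear(d,b), clear(d,c)}  (27 atoms)
goal ⊆ F2  ⇒  h_max = 2

2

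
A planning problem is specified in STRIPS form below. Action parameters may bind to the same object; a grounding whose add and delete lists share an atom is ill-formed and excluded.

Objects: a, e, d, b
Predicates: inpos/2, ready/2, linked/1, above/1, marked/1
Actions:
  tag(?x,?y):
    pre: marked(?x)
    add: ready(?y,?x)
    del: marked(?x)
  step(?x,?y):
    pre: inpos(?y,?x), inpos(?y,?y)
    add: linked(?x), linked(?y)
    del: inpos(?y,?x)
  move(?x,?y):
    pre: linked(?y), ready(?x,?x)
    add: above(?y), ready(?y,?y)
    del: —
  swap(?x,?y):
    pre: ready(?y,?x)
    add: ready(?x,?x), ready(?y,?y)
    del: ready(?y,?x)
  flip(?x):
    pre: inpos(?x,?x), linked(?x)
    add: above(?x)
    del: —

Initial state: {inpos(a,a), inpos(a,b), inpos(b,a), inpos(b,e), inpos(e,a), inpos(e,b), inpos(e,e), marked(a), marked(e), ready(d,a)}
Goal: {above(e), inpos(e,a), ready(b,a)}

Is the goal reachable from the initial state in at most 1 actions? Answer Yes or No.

No

1. tag(a,b)  →  {inpos(a,a), inpos(a,b), inpos(b,a), inpos(b,e), inpos(e,a), inpos(e,b), inpos(e,e), marked(e), ready(b,a), ready(d,a)}
2. step(b,e)  →  {inpos(a,a), inpos(a,b), inpos(b,a), inpos(b,e), inpos(e,a), inpos(e,e), linked(b), linked(e), marked(e), ready(b,a), ready(d,a)}
3. flip(e)  →  {above(e), inpos(a,a), inpos(a,b), inpos(b,a), inpos(b,e), inpos(e,a), inpos(e,e), linked(b), linked(e), marked(e), ready(b,a), ready(d,a)}
optimal plan length = 3; 3 > 1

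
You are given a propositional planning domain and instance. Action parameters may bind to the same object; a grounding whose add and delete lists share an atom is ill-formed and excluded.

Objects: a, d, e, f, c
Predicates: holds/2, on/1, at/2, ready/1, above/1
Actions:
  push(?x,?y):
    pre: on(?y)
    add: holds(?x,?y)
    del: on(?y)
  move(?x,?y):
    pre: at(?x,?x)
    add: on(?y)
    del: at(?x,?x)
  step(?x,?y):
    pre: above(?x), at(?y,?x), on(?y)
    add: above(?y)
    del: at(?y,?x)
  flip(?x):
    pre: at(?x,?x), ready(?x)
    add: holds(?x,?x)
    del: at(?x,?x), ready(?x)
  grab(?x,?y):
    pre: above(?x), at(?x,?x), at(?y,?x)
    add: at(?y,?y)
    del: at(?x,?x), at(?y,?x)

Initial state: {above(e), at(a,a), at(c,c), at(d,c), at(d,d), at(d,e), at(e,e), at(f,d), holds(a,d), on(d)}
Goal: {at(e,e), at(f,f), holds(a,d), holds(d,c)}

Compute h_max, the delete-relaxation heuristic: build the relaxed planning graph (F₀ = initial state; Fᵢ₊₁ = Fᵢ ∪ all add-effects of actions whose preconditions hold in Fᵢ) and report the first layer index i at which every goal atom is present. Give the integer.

2

F0 = init (10 atoms)
F1 = F0 ∪ {above(d), holds(c,d), holds(d,d), holds(e,d), holds(f,d), on(a), on(c), on(e), on(f)}  (19 atoms)
F2 = F1 ∪ {above(f), at(f,f), holds(a,a), holds(a,c), holds(a,e), holds(a,f), holds(c,a), holds(c,c), holds(c,e), holds(c,f), holds(d,a), holds(d,c), holds(d,e), holds(d,f), holds(e,a), holds(e,c), holds(e,e), holds(e,f), holds(f,a), holds(f,c), holds(f,e), holds(f,f)}  (41 atoms)
goal ⊆ F2  ⇒  h_max = 2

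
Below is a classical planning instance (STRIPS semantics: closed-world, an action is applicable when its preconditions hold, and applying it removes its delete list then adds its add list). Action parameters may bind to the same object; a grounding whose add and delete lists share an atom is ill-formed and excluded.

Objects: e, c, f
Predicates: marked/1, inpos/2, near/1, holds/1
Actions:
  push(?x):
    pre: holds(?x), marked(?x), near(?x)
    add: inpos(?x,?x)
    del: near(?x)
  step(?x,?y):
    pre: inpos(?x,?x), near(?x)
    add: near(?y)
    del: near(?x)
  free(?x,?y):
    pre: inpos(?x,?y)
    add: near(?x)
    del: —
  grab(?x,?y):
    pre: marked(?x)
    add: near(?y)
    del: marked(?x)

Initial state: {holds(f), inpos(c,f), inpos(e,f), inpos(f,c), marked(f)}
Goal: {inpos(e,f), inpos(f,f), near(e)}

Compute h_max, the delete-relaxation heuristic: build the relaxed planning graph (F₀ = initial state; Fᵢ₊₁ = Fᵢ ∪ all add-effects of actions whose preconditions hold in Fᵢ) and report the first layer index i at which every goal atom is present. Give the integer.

F0 = init (5 atoms)
F1 = F0 ∪ {near(c), near(e), near(f)}  (8 atoms)
F2 = F1 ∪ {inpos(f,f)}  (9 atoms)
goal ⊆ F2  ⇒  h_max = 2

2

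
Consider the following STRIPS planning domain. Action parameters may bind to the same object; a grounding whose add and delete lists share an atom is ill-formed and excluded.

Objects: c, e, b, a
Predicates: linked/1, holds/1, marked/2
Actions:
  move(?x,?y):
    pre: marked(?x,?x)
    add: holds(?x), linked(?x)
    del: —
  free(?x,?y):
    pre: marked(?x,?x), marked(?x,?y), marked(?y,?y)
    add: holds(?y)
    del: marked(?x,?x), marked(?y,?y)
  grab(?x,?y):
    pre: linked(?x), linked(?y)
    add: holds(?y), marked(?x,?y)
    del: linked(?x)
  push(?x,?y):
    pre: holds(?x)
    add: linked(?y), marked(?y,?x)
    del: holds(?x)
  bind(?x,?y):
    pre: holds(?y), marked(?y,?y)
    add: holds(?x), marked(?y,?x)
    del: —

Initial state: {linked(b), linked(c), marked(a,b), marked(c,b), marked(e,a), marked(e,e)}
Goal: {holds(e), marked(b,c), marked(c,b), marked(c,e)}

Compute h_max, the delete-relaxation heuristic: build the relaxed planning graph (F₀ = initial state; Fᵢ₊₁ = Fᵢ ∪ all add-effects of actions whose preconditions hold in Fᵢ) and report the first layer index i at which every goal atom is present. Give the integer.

2

F0 = init (6 atoms)
F1 = F0 ∪ {holds(b), holds(c), holds(e), linked(e), marked(b,b), marked(b,c), marked(c,c)}  (13 atoms)
F2 = F1 ∪ {holds(a), linked(a), marked(a,c), marked(a,e), marked(b,a), marked(b,e), marked(c,a), marked(c,e), marked(e,b), marked(e,c)}  (23 atoms)
goal ⊆ F2  ⇒  h_max = 2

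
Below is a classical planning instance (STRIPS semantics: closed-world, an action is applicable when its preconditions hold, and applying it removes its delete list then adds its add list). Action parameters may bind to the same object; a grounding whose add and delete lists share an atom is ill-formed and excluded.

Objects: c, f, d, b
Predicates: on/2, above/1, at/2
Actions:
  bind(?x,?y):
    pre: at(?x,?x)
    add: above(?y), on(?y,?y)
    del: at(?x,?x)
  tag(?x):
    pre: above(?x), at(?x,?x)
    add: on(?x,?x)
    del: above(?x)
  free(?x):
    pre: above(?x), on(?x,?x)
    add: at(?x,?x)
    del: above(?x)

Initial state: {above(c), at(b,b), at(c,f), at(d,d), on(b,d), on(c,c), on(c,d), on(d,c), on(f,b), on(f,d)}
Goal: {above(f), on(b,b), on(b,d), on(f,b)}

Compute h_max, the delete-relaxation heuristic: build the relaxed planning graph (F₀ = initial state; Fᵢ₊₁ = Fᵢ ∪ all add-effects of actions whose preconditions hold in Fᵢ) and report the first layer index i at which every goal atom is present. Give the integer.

F0 = init (10 atoms)
F1 = F0 ∪ {above(b), above(d), above(f), at(c,c), on(b,b), on(d,d), on(f,f)}  (17 atoms)
goal ⊆ F1  ⇒  h_max = 1

1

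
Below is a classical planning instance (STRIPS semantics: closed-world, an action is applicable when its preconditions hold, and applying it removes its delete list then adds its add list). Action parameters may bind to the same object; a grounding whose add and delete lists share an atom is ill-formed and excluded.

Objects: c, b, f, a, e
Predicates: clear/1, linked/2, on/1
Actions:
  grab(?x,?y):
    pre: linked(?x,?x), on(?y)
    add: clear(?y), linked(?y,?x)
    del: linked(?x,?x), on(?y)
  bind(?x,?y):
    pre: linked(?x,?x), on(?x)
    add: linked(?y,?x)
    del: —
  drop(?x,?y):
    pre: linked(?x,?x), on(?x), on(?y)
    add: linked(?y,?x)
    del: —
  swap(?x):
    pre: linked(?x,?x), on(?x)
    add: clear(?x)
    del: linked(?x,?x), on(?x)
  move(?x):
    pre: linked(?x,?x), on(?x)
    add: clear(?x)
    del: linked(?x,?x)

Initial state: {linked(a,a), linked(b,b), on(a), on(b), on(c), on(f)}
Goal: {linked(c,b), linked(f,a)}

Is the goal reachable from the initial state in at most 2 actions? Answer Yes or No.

1. grab(b,c)  →  {clear(c), linked(a,a), linked(c,b), on(a), on(b), on(f)}
2. grab(a,f)  →  {clear(c), clear(f), linked(c,b), linked(f,a), on(a), on(b)}
optimal plan length = 2; 2 ≤ 2

Yes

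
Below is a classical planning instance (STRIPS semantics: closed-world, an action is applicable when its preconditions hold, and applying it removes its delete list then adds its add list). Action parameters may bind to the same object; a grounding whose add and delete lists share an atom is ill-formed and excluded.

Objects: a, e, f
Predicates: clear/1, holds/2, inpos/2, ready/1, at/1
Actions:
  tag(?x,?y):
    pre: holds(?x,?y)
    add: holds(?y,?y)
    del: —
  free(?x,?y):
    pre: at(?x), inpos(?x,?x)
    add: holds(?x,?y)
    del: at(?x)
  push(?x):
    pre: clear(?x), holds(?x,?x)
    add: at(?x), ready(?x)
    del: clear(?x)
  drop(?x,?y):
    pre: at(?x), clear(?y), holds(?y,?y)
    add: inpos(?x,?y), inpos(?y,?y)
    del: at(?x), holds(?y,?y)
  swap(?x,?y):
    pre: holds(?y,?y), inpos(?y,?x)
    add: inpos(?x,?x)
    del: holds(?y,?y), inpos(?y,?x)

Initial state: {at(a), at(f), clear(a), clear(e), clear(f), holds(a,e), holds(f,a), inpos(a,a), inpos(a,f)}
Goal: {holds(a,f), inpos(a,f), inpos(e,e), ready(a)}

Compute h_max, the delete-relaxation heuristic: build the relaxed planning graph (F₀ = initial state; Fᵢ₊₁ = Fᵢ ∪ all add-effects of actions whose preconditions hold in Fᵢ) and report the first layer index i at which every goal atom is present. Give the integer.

2

F0 = init (9 atoms)
F1 = F0 ∪ {holds(a,a), holds(a,f), holds(e,e)}  (12 atoms)
F2 = F1 ∪ {at(e), holds(f,f), inpos(a,e), inpos(e,e), inpos(f,a), inpos(f,e), inpos(f,f), ready(a), ready(e)}  (21 atoms)
goal ⊆ F2  ⇒  h_max = 2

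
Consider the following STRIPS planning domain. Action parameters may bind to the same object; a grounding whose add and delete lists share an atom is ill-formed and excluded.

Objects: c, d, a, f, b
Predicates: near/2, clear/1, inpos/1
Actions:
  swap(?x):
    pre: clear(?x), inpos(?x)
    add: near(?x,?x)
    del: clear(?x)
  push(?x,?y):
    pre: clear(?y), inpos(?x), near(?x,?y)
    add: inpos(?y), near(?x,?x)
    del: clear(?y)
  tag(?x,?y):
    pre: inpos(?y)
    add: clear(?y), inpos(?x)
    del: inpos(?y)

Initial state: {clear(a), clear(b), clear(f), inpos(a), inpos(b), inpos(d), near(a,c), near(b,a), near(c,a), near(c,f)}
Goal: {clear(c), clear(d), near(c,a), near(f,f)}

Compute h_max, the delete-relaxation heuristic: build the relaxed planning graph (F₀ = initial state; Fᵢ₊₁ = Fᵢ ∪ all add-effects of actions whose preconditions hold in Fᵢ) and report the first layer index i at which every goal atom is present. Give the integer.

F0 = init (10 atoms)
F1 = F0 ∪ {clear(d), inpos(c), inpos(f), near(a,a), near(b,b)}  (15 atoms)
F2 = F1 ∪ {clear(c), near(c,c), near(d,d), near(f,f)}  (19 atoms)
goal ⊆ F2  ⇒  h_max = 2

2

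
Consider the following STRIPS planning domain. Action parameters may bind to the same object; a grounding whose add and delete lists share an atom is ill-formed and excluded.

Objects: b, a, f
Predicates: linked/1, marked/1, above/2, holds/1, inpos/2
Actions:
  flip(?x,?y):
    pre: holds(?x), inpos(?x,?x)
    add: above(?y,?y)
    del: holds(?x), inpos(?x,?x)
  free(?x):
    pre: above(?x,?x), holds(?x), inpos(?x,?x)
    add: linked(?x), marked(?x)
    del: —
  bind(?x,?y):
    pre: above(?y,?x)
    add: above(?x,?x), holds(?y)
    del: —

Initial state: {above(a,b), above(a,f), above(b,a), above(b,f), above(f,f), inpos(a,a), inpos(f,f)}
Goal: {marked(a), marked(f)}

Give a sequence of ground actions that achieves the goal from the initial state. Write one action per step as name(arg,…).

bind(b,a); bind(a,b); free(a); bind(f,f); free(f)

1. bind(b,a)  →  {above(a,b), above(a,f), above(b,a), above(b,b), above(b,f), above(f,f), holds(a), inpos(a,a), inpos(f,f)}
2. bind(a,b)  →  {above(a,a), above(a,b), above(a,f), above(b,a), above(b,b), above(b,f), above(f,f), holds(a), holds(b), inpos(a,a), inpos(f,f)}
3. free(a)  →  {above(a,a), above(a,b), above(a,f), above(b,a), above(b,b), above(b,f), above(f,f), holds(a), holds(b), inpos(a,a), inpos(f,f), linked(a), marked(a)}
4. bind(f,f)  →  {above(a,a), above(a,b), above(a,f), above(b,a), above(b,b), above(b,f), above(f,f), holds(a), holds(b), holds(f), inpos(a,a), inpos(f,f), linked(a), marked(a)}
5. free(f)  →  {above(a,a), above(a,b), above(a,f), above(b,a), above(b,b), above(b,f), above(f,f), holds(a), holds(b), holds(f), inpos(a,a), inpos(f,f), linked(a), linked(f), marked(a), marked(f)}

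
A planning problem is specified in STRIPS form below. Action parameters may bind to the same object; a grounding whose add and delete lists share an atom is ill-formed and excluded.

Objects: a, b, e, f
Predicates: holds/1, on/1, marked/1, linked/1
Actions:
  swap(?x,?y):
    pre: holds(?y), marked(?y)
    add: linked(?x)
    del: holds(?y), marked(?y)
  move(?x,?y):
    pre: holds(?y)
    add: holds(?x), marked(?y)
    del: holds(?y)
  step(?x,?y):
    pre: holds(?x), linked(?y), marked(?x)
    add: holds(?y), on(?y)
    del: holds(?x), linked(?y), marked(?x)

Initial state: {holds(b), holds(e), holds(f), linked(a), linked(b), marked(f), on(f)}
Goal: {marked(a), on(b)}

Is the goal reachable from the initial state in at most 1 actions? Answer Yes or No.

1. move(a,b)  →  {holds(a), holds(e), holds(f), linked(a), linked(b), marked(b), marked(f), on(f)}
2. move(b,a)  →  {holds(b), holds(e), holds(f), linked(a), linked(b), marked(a), marked(b), marked(f), on(f)}
3. step(f,b)  →  {holds(b), holds(e), linked(a), marked(a), marked(b), on(b), on(f)}
optimal plan length = 3; 3 > 1

No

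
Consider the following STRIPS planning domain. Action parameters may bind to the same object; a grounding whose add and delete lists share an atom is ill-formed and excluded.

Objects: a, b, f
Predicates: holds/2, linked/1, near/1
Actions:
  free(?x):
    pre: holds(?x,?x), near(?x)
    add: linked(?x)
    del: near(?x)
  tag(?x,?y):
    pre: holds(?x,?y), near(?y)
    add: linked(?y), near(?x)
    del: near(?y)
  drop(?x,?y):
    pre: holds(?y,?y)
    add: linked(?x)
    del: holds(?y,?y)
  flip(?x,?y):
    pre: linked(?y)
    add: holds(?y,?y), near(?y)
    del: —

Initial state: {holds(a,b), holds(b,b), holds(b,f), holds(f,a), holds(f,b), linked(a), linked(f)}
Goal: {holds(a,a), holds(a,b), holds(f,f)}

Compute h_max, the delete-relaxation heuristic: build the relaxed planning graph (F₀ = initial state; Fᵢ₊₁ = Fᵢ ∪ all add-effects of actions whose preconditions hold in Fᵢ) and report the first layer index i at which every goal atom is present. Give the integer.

1

F0 = init (7 atoms)
F1 = F0 ∪ {holds(a,a), holds(f,f), linked(b), near(a), near(f)}  (12 atoms)
goal ⊆ F1  ⇒  h_max = 1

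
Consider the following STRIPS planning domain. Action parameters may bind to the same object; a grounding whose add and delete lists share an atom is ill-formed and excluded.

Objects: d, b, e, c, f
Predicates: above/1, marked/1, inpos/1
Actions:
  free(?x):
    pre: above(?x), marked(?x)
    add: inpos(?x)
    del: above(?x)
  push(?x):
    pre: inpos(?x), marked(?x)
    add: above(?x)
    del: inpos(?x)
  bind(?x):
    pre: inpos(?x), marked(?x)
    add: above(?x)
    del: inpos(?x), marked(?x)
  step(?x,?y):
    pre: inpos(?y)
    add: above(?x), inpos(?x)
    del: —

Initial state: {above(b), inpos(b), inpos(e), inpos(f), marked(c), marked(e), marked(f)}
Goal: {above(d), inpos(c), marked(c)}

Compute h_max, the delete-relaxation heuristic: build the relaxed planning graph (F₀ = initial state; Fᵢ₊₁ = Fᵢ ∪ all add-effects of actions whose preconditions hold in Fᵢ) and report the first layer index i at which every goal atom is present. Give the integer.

1

F0 = init (7 atoms)
F1 = F0 ∪ {above(c), above(d), above(e), above(f), inpos(c), inpos(d)}  (13 atoms)
goal ⊆ F1  ⇒  h_max = 1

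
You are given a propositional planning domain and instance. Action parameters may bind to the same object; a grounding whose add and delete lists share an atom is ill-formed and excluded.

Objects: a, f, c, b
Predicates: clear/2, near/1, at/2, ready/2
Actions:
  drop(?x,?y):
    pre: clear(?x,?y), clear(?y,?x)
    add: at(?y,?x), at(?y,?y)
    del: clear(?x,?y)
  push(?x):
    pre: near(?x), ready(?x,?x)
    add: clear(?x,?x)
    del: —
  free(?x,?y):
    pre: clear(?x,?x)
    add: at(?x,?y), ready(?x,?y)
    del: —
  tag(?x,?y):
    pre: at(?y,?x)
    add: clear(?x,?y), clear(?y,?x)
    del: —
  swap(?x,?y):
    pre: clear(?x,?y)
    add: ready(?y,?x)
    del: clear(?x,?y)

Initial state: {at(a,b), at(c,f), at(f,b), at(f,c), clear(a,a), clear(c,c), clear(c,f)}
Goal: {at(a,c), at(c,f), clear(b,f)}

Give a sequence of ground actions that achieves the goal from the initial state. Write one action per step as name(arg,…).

1. free(a,c)  →  {at(a,b), at(a,c), at(c,f), at(f,b), at(f,c), clear(a,a), clear(c,c), clear(c,f), ready(a,c)}
2. tag(b,f)  →  {at(a,b), at(a,c), at(c,f), at(f,b), at(f,c), clear(a,a), clear(b,f), clear(c,c), clear(c,f), clear(f,b), ready(a,c)}

free(a,c); tag(b,f)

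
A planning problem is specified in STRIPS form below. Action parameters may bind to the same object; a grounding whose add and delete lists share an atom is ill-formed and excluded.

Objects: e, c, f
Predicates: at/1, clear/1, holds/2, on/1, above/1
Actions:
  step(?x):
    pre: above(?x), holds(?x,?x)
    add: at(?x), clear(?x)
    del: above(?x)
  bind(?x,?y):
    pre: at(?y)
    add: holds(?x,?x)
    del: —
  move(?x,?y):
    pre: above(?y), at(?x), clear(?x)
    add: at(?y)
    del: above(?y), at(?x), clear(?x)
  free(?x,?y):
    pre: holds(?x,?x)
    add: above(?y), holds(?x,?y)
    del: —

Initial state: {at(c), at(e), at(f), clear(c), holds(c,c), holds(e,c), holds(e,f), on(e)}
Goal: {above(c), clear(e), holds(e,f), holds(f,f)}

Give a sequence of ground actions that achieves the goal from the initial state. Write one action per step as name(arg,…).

1. bind(e,e)  →  {at(c), at(e), at(f), clear(c), holds(c,c), holds(e,c), holds(e,e), holds(e,f), on(e)}
2. bind(f,e)  →  {at(c), at(e), at(f), clear(c), holds(c,c), holds(e,c), holds(e,e), holds(e,f), holds(f,f), on(e)}
3. free(e,e)  →  {above(e), at(c), at(e), at(f), clear(c), holds(c,c), holds(e,c), holds(e,e), holds(e,f), holds(f,f), on(e)}
4. step(e)  →  {at(c), at(e), at(f), clear(c), clear(e), holds(c,c), holds(e,c), holds(e,e), holds(e,f), holds(f,f), on(e)}
5. free(e,c)  →  {above(c), at(c), at(e), at(f), clear(c), clear(e), holds(c,c), holds(e,c), holds(e,e), holds(e,f), holds(f,f), on(e)}

bind(e,e); bind(f,e); free(e,e); step(e); free(e,c)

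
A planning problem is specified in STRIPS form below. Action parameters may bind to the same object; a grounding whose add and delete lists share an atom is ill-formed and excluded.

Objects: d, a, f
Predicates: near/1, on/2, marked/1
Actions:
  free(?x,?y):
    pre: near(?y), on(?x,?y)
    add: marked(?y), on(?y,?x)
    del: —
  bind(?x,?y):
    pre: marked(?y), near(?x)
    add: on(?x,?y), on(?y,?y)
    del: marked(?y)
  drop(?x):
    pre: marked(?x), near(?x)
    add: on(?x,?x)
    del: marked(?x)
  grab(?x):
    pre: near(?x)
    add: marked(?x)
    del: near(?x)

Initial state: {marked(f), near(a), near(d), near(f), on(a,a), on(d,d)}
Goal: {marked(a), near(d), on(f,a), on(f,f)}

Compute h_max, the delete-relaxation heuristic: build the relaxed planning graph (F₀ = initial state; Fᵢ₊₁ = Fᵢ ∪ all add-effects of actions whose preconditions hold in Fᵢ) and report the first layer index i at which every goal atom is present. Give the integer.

2

F0 = init (6 atoms)
F1 = F0 ∪ {marked(a), marked(d), on(a,f), on(d,f), on(f,f)}  (11 atoms)
F2 = F1 ∪ {on(a,d), on(d,a), on(f,a), on(f,d)}  (15 atoms)
goal ⊆ F2  ⇒  h_max = 2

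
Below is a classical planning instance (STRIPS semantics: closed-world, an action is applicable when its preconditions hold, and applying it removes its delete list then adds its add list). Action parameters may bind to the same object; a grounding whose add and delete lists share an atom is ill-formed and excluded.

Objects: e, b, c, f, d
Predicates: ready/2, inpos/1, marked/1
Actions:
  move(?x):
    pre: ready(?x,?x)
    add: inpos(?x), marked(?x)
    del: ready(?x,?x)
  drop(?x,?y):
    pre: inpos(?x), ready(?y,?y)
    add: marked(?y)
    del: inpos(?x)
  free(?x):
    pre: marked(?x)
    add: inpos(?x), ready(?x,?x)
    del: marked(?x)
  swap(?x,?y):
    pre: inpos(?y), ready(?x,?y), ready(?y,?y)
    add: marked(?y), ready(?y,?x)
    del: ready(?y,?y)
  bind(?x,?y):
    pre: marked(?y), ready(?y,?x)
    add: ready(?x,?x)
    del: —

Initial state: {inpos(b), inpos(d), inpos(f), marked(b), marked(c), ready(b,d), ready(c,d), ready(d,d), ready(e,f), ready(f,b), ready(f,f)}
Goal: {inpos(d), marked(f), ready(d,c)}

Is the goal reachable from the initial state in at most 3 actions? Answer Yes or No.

1. move(f)  →  {inpos(b), inpos(d), inpos(f), marked(b), marked(c), marked(f), ready(b,d), ready(c,d), ready(d,d), ready(e,f), ready(f,b)}
2. swap(c,d)  →  {inpos(b), inpos(d), inpos(f), marked(b), marked(c), marked(d), marked(f), ready(b,d), ready(c,d), ready(d,c), ready(e,f), ready(f,b)}
optimal plan length = 2; 2 ≤ 3

Yes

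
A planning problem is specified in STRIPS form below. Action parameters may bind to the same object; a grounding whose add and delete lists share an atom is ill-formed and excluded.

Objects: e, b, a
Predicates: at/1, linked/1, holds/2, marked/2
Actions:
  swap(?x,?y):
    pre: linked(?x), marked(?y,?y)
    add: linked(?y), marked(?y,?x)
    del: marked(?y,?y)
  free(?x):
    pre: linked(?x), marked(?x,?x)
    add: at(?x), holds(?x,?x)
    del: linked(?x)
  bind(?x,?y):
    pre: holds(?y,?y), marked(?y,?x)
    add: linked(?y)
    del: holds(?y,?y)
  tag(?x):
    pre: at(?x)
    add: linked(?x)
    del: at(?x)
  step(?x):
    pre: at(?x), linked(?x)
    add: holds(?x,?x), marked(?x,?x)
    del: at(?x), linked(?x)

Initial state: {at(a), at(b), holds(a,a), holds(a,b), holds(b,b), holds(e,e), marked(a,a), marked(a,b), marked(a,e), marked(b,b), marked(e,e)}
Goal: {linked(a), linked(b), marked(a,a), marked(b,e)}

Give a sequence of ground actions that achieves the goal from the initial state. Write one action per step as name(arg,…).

bind(e,e); swap(e,b); bind(e,a)

1. bind(e,e)  →  {at(a), at(b), holds(a,a), holds(a,b), holds(b,b), linked(e), marked(a,a), marked(a,b), marked(a,e), marked(b,b), marked(e,e)}
2. swap(e,b)  →  {at(a), at(b), holds(a,a), holds(a,b), holds(b,b), linked(b), linked(e), marked(a,a), marked(a,b), marked(a,e), marked(b,e), marked(e,e)}
3. bind(e,a)  →  {at(a), at(b), holds(a,b), holds(b,b), linked(a), linked(b), linked(e), marked(a,a), marked(a,b), marked(a,e), marked(b,e), marked(e,e)}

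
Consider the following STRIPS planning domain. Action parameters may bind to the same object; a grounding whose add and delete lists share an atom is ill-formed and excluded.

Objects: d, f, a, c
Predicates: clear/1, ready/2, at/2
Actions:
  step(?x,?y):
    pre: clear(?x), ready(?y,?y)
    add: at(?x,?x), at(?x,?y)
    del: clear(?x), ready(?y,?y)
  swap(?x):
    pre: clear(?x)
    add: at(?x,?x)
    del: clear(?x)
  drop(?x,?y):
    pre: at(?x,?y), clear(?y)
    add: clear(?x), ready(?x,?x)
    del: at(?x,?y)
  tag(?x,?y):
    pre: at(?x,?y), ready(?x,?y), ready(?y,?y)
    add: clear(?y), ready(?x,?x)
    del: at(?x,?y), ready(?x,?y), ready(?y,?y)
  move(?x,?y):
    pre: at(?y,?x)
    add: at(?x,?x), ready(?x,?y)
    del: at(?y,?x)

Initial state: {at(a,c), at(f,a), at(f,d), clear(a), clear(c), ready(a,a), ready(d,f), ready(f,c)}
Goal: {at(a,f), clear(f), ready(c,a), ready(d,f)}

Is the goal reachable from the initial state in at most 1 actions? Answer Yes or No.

1. drop(f,a)  →  {at(a,c), at(f,d), clear(a), clear(c), clear(f), ready(a,a), ready(d,f), ready(f,c), ready(f,f)}
2. step(a,f)  →  {at(a,a), at(a,c), at(a,f), at(f,d), clear(c), clear(f), ready(a,a), ready(d,f), ready(f,c)}
3. move(c,a)  →  {at(a,a), at(a,f), at(c,c), at(f,d), clear(c), clear(f), ready(a,a), ready(c,a), ready(d,f), ready(f,c)}
optimal plan length = 3; 3 > 1

No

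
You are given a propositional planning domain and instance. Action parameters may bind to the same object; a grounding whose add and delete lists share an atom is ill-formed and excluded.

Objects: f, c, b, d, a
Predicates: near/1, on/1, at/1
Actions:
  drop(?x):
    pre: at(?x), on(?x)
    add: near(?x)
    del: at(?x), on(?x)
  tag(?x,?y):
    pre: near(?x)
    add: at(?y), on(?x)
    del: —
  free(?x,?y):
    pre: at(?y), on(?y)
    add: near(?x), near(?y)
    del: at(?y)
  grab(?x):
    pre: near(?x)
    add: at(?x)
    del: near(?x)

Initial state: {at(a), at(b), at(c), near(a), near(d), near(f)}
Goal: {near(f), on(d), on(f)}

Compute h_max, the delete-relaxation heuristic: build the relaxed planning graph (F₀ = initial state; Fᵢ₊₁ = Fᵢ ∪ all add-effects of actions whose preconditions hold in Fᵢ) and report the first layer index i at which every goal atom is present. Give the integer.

F0 = init (6 atoms)
F1 = F0 ∪ {at(d), at(f), on(a), on(d), on(f)}  (11 atoms)
goal ⊆ F1  ⇒  h_max = 1

1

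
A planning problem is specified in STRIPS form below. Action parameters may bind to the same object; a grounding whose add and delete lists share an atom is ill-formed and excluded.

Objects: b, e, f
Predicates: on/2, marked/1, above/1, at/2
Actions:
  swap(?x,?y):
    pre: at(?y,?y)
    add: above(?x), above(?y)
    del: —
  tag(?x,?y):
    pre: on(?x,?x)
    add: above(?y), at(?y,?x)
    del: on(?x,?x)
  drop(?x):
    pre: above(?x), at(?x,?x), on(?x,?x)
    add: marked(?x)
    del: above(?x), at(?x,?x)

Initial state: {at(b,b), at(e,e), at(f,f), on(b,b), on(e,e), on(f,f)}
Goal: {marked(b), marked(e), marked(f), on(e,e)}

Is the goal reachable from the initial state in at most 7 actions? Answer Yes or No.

Yes

1. swap(b,b)  →  {above(b), at(b,b), at(e,e), at(f,f), on(b,b), on(e,e), on(f,f)}
2. swap(e,f)  →  {above(b), above(e), above(f), at(b,b), at(e,e), at(f,f), on(b,b), on(e,e), on(f,f)}
3. drop(b)  →  {above(e), above(f), at(e,e), at(f,f), marked(b), on(b,b), on(e,e), on(f,f)}
4. drop(e)  →  {above(f), at(f,f), marked(b), marked(e), on(b,b), on(e,e), on(f,f)}
5. drop(f)  →  {marked(b), marked(e), marked(f), on(b,b), on(e,e), on(f,f)}
optimal plan length = 5; 5 ≤ 7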